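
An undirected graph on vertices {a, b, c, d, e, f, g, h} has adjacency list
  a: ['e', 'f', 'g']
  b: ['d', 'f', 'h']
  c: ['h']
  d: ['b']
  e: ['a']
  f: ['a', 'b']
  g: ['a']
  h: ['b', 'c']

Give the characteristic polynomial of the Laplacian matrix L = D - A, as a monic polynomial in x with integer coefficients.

x^8 - 14x^7 + 76x^6 - 204x^5 + 288x^4 - 210x^3 + 71x^2 - 8x

Each diagonal entry of L is the vertex degree and each off-diagonal entry is -1 where an edge is present, 0 otherwise; in the order [a, b, c, d, e, f, g, h] the diagonal is [3, 3, 1, 1, 1, 2, 1, 2]. L has integer entries, so p(x) = det(xI - L) has integer coefficients. Expanding the determinant yields x^8 - 14x^7 + 76x^6 - 204x^5 + 288x^4 - 210x^3 + 71x^2 - 8x. The coefficient of x^7 equals -trace(L) = -14, matching the sum of degrees.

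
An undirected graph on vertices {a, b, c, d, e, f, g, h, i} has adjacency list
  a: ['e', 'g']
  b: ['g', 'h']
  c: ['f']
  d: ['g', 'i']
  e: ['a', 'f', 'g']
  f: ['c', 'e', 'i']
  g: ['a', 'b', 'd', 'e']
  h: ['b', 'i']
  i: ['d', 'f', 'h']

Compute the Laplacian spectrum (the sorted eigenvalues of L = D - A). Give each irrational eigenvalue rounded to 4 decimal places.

[0, 0.6073, 0.9492, 1.4956, 2.1898, 2.8516, 3.8205, 4.8113, 5.2745]

With the vertex order [a, b, c, d, e, f, g, h, i], the degrees are [2, 2, 1, 2, 3, 3, 4, 2, 3], giving D = diag(2, 2, 1, 2, 3, 3, 4, 2, 3) and L = D - A. Diagonalising L (or applying a numerical eigensolver to the 9x9 matrix) gives the spectrum above. There is one zero in the spectrum, matching the 1 component.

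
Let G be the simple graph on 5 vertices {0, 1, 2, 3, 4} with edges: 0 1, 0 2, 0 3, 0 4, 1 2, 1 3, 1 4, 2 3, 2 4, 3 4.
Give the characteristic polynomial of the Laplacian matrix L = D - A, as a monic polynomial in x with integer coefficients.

x^5 - 20x^4 + 150x^3 - 500x^2 + 625x

Each diagonal entry of L is the vertex degree and each off-diagonal entry is -1 where an edge is present, 0 otherwise; in the order [0, 1, 2, 3, 4] the diagonal is [4, 4, 4, 4, 4]. The eigenvalues of L are [0, 5, 5, 5, 5]; the characteristic polynomial is the product of (x - lambda_i), which multiplies out to x^5 - 20x^4 + 150x^3 - 500x^2 + 625x. The coefficient of x^4 equals -trace(L) = -20, matching the sum of degrees. There is one zero in the spectrum, matching the 1 component.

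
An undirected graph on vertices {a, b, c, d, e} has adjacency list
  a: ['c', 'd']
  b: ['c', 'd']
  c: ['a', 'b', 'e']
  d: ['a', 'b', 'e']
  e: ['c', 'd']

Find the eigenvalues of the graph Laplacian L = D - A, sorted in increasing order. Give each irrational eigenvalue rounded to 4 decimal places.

[0, 2, 2, 3, 5]

With the vertex order [a, b, c, d, e], the degrees are [2, 2, 3, 3, 2], giving D = diag(2, 2, 3, 3, 2) and L = D - A. L is symmetric positive semidefinite, so every eigenvalue is real and nonnegative. The single zero eigenvalue shows the graph is connected. The eigenvalues sum to 12, which equals trace(L) = 2|E|.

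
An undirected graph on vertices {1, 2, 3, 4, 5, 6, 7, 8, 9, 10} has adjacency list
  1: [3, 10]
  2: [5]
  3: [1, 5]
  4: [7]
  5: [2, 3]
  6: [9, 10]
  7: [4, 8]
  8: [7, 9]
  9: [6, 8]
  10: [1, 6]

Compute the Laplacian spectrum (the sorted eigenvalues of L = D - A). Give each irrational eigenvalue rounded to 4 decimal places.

Reading degrees in the order [1, 2, 3, 4, 5, 6, 7, 8, 9, 10] gives [2, 1, 2, 1, 2, 2, 2, 2, 2, 2]; set D = diag(2, 1, 2, 1, 2, 2, 2, 2, 2, 2) and form L = D - A. Since every row of L sums to 0, the all-ones vector is in the kernel and 0 is an eigenvalue. There is one zero in the spectrum, matching the 1 component.

[0, 0.0979, 0.3820, 0.8244, 1.3820, 2, 2.6180, 3.1756, 3.6180, 3.9021]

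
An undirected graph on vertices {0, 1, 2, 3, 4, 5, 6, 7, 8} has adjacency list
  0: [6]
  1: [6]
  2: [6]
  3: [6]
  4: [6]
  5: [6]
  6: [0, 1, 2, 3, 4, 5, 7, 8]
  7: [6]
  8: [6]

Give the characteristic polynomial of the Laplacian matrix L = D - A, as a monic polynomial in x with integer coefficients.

x^9 - 16x^8 + 84x^7 - 224x^6 + 350x^5 - 336x^4 + 196x^3 - 64x^2 + 9x

Reading degrees in the order [0, 1, 2, 3, 4, 5, 6, 7, 8] gives [1, 1, 1, 1, 1, 1, 8, 1, 1]; set D = diag(1, 1, 1, 1, 1, 1, 8, 1, 1) and form L = D - A. Computing det(xI - L) by cofactor expansion (or equivalently via sum-over-permutations) gives x^9 - 16x^8 + 84x^7 - 224x^6 + 350x^5 - 336x^4 + 196x^3 - 64x^2 + 9x. Since p(0) = det(-L) = 0, x divides p(x). The eigenvalues sum to 16, which equals trace(L) = 2|E|. The largest eigenvalue, 9, is at most the vertex count 9.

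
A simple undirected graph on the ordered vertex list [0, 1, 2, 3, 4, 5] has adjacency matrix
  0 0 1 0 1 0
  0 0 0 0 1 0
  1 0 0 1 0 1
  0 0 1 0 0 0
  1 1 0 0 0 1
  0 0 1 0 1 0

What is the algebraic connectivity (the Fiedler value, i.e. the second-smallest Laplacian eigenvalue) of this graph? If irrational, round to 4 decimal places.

Reading degrees in the order [0, 1, 2, 3, 4, 5] gives [2, 1, 3, 1, 3, 2]; set D = diag(2, 1, 3, 1, 3, 2) and form L = D - A. The smallest Laplacian eigenvalue is always 0. The next one, lambda_2 = 0.5858, measures how hard the graph is to disconnect: larger values mean better connectivity. There is one zero in the spectrum, matching the 1 component. The eigenvalues sum to 12, which equals trace(L) = 2|E|.

0.5858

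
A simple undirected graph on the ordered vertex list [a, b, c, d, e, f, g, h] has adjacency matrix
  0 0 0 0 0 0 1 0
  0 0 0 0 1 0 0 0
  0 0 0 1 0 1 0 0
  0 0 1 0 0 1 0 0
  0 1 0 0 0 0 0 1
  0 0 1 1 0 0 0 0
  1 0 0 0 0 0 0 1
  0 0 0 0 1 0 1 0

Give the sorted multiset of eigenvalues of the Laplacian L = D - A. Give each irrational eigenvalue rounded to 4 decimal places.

Reading degrees in the order [a, b, c, d, e, f, g, h] gives [1, 1, 2, 2, 2, 2, 2, 2]; set D = diag(1, 1, 2, 2, 2, 2, 2, 2) and form L = D - A. Since every row of L sums to 0, the all-ones vector is in the kernel and 0 is an eigenvalue. The 2 zero eigenvalues correspond to the 2 connected components. The eigenvalues sum to 14, which equals trace(L) = 2|E|.

[0, 0, 0.3820, 1.3820, 2.6180, 3, 3, 3.6180]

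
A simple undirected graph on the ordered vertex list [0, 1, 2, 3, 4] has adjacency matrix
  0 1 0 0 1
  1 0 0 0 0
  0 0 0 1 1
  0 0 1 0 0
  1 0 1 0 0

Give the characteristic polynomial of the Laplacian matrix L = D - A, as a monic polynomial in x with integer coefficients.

Reading degrees in the order [0, 1, 2, 3, 4] gives [2, 1, 2, 1, 2]; set D = diag(2, 1, 2, 1, 2) and form L = D - A. Computing det(xI - L) by cofactor expansion (or equivalently via sum-over-permutations) gives x^5 - 8x^4 + 21x^3 - 20x^2 + 5x. The constant term is 0 because L is singular (the all-ones vector lies in its kernel). The eigenvalues sum to 8, which equals trace(L) = 2|E|.

x^5 - 8x^4 + 21x^3 - 20x^2 + 5x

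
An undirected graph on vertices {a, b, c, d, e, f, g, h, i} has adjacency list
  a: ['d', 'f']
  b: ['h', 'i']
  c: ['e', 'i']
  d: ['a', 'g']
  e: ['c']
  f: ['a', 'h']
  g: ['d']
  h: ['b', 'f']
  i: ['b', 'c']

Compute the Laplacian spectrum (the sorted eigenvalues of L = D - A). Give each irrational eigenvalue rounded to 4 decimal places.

Each diagonal entry of L is the vertex degree and each off-diagonal entry is -1 where an edge is present, 0 otherwise; in the order [a, b, c, d, e, f, g, h, i] the diagonal is [2, 2, 2, 2, 1, 2, 1, 2, 2]. Diagonalising L (or applying a numerical eigensolver to the 9x9 matrix) gives the spectrum above.

[0, 0.1206, 0.4679, 1, 1.6527, 2.3473, 3, 3.5321, 3.8794]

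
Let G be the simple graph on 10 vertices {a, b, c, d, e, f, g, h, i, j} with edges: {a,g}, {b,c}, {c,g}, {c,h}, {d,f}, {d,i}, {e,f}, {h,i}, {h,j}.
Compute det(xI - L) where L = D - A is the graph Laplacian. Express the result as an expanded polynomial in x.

x^10 - 18x^9 + 134x^8 - 536x^7 + 1253x^6 - 1746x^5 + 1421x^4 - 636x^3 + 137x^2 - 10x

Reading degrees in the order [a, b, c, d, e, f, g, h, i, j] gives [1, 1, 3, 2, 1, 2, 2, 3, 2, 1]; set D = diag(1, 1, 3, 2, 1, 2, 2, 3, 2, 1) and form L = D - A. Computing det(xI - L) by cofactor expansion (or equivalently via sum-over-permutations) gives x^10 - 18x^9 + 134x^8 - 536x^7 + 1253x^6 - 1746x^5 + 1421x^4 - 636x^3 + 137x^2 - 10x. Since p(0) = det(-L) = 0, x divides p(x).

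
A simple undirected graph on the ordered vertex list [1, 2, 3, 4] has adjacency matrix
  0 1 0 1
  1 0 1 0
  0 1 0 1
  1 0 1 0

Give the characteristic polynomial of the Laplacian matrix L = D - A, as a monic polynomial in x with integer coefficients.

x^4 - 8x^3 + 20x^2 - 16x

Reading degrees in the order [1, 2, 3, 4] gives [2, 2, 2, 2]; set D = diag(2, 2, 2, 2) and form L = D - A. The eigenvalues of L are [0, 2, 2, 4]; the characteristic polynomial is the product of (x - lambda_i), which multiplies out to x^4 - 8x^3 + 20x^2 - 16x. The constant term is 0 because L is singular (the all-ones vector lies in its kernel). The eigenvalues sum to 8, which equals trace(L) = 2|E|. By the matrix-tree theorem the graph has (1/4) * product of the nonzero eigenvalues = 4 spanning trees.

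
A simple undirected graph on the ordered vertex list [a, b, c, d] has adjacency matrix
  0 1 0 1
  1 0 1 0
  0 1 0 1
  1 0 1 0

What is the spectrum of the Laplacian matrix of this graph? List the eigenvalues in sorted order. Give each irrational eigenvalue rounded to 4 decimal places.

Reading degrees in the order [a, b, c, d] gives [2, 2, 2, 2]; set D = diag(2, 2, 2, 2) and form L = D - A. Since every row of L sums to 0, the all-ones vector is in the kernel and 0 is an eigenvalue. There is one zero in the spectrum, matching the 1 component.

[0, 2, 2, 4]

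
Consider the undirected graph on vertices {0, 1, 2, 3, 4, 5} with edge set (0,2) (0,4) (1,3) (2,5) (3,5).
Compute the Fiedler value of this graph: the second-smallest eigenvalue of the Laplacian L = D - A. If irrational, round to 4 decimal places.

With the vertex order [0, 1, 2, 3, 4, 5], the degrees are [2, 1, 2, 2, 1, 2], giving D = diag(2, 1, 2, 2, 1, 2) and L = D - A. Computing the eigenvalues of L and sorting gives [0, 0.2679, 1, 2, 3, 3.7321]. The Fiedler value lambda_2 = 0.2679 is strictly positive, so the graph is connected.

0.2679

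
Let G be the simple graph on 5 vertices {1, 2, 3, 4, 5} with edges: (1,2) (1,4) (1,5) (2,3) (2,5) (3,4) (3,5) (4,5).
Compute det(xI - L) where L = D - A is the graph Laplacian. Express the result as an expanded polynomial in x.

x^5 - 16x^4 + 94x^3 - 240x^2 + 225x

Reading degrees in the order [1, 2, 3, 4, 5] gives [3, 3, 3, 3, 4]; set D = diag(3, 3, 3, 3, 4) and form L = D - A. The eigenvalues of L are [0, 3, 3, 5, 5]; the characteristic polynomial is the product of (x - lambda_i), which multiplies out to x^5 - 16x^4 + 94x^3 - 240x^2 + 225x. The constant term is 0 because L is singular (the all-ones vector lies in its kernel).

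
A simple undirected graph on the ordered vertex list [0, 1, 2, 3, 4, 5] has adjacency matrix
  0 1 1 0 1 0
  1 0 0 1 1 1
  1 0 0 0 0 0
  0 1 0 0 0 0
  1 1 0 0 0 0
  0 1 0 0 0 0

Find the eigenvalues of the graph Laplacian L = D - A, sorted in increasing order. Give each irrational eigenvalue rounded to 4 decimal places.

[0, 0.6314, 1, 1.4738, 3.7877, 5.1071]

Reading degrees in the order [0, 1, 2, 3, 4, 5] gives [3, 4, 1, 1, 2, 1]; set D = diag(3, 4, 1, 1, 2, 1) and form L = D - A. L is symmetric positive semidefinite, so every eigenvalue is real and nonnegative. There is one zero in the spectrum, matching the 1 component.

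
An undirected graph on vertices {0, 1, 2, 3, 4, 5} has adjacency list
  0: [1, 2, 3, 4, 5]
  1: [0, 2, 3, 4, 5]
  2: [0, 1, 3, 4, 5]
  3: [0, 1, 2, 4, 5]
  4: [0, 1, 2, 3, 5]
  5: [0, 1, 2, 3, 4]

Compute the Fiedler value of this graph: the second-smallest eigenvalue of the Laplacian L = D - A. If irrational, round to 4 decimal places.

6

Each diagonal entry of L is the vertex degree and each off-diagonal entry is -1 where an edge is present, 0 otherwise; in the order [0, 1, 2, 3, 4, 5] the diagonal is [5, 5, 5, 5, 5, 5]. Computing the eigenvalues of L and sorting gives [0, 6, 6, 6, 6, 6]. The Fiedler value lambda_2 = 6 is strictly positive, so the graph is connected. The largest eigenvalue, 6, is at most the vertex count 6.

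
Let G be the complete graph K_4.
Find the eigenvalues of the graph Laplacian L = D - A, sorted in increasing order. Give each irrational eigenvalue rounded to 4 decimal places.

The graph has 4 vertices and degree multiset [3, 3, 3, 3]; D is the diagonal matrix of degrees and L = D - A. Diagonalising L (or applying a numerical eigensolver to the 4x4 matrix) gives the spectrum above. By the matrix-tree theorem the graph has (1/4) * product of the nonzero eigenvalues = 16 spanning trees. The eigenvalues sum to 12, which equals trace(L) = 2|E|.

[0, 4, 4, 4]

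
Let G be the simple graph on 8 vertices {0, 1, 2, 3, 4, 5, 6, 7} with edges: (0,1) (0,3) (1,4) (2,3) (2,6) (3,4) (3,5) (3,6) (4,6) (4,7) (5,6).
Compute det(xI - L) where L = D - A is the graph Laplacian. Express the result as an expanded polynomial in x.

Reading degrees in the order [0, 1, 2, 3, 4, 5, 6, 7] gives [2, 2, 2, 5, 4, 2, 4, 1]; set D = diag(2, 2, 2, 5, 4, 2, 4, 1) and form L = D - A. Computing det(xI - L) by cofactor expansion (or equivalently via sum-over-permutations) gives x^8 - 22x^7 + 194x^6 - 882x^5 + 2216x^4 - 3054x^3 + 2124x^2 - 576x. The coefficient of x^7 equals -trace(L) = -22, matching the sum of degrees. The eigenvalues sum to 22, which equals trace(L) = 2|E|. There is one zero in the spectrum, matching the 1 component.

x^8 - 22x^7 + 194x^6 - 882x^5 + 2216x^4 - 3054x^3 + 2124x^2 - 576x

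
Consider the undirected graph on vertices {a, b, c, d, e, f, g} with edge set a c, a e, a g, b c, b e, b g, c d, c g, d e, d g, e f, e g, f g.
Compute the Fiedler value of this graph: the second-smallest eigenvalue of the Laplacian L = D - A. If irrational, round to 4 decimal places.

1.9139

Reading degrees in the order [a, b, c, d, e, f, g] gives [3, 3, 4, 3, 5, 2, 6]; set D = diag(3, 3, 4, 3, 5, 2, 6) and form L = D - A. The sorted Laplacian eigenvalues are [0, 1.9139, 3, 3, 4.5720, 6.5141, 7]; the algebraic connectivity is the second entry, 1.9139. There is one zero in the spectrum, matching the 1 component.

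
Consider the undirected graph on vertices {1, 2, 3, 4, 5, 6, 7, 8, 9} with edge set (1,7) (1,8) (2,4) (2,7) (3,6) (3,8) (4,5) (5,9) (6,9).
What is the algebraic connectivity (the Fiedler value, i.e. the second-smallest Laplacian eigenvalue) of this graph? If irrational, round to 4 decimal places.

Reading degrees in the order [1, 2, 3, 4, 5, 6, 7, 8, 9] gives [2, 2, 2, 2, 2, 2, 2, 2, 2]; set D = diag(2, 2, 2, 2, 2, 2, 2, 2, 2) and form L = D - A. The smallest Laplacian eigenvalue is always 0. The next one, lambda_2 = 0.4679, measures how hard the graph is to disconnect: larger values mean better connectivity. The eigenvalues sum to 18, which equals trace(L) = 2|E|. The largest eigenvalue, 3.8794, is at most the vertex count 9.

0.4679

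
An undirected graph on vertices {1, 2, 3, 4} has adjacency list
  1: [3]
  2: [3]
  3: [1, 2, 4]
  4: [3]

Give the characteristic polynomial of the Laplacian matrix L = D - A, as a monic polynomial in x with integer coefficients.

x^4 - 6x^3 + 9x^2 - 4x

With the vertex order [1, 2, 3, 4], the degrees are [1, 1, 3, 1], giving D = diag(1, 1, 3, 1) and L = D - A. The eigenvalues of L are [0, 1, 1, 4]; the characteristic polynomial is the product of (x - lambda_i), which multiplies out to x^4 - 6x^3 + 9x^2 - 4x. The coefficient of x^3 equals -trace(L) = -6, matching the sum of degrees. The largest eigenvalue, 4, is at most the vertex count 4. By the matrix-tree theorem the graph has (1/4) * product of the nonzero eigenvalues = 1 spanning tree.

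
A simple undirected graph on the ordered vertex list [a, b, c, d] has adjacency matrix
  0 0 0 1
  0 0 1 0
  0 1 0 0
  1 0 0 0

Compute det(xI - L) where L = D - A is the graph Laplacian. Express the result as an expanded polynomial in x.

Reading degrees in the order [a, b, c, d] gives [1, 1, 1, 1]; set D = diag(1, 1, 1, 1) and form L = D - A. Computing det(xI - L) by cofactor expansion (or equivalently via sum-over-permutations) gives x^4 - 4x^3 + 4x^2. The constant term is 0 because L is singular (the all-ones vector lies in its kernel). There are 2 zeros in the spectrum, matching the 2 components. The eigenvalues sum to 4, which equals trace(L) = 2|E|.

x^4 - 4x^3 + 4x^2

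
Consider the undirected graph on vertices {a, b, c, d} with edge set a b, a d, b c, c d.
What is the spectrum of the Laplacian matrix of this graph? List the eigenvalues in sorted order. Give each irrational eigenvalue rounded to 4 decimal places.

Each diagonal entry of L is the vertex degree and each off-diagonal entry is -1 where an edge is present, 0 otherwise; in the order [a, b, c, d] the diagonal is [2, 2, 2, 2]. The multiplicity of 0 as a Laplacian eigenvalue equals the number of connected components. The eigenvalues sum to 8, which equals trace(L) = 2|E|. There is one zero in the spectrum, matching the 1 component.

[0, 2, 2, 4]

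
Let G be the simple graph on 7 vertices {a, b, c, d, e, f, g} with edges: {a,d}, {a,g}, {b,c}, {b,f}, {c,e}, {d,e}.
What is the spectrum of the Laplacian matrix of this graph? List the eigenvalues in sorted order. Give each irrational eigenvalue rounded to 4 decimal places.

With the vertex order [a, b, c, d, e, f, g], the degrees are [2, 2, 2, 2, 2, 1, 1], giving D = diag(2, 2, 2, 2, 2, 1, 1) and L = D - A. Since every row of L sums to 0, the all-ones vector is in the kernel and 0 is an eigenvalue. There is one zero in the spectrum, matching the 1 component.

[0, 0.1981, 0.7530, 1.5550, 2.4450, 3.2470, 3.8019]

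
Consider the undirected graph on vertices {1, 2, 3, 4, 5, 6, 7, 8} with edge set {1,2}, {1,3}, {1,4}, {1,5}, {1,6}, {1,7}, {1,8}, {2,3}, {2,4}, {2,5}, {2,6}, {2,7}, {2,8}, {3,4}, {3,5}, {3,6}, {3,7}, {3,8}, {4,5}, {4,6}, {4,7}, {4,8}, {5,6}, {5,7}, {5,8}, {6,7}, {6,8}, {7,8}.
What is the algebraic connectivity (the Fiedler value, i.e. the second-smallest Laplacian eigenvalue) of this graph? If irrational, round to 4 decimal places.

Each diagonal entry of L is the vertex degree and each off-diagonal entry is -1 where an edge is present, 0 otherwise; in the order [1, 2, 3, 4, 5, 6, 7, 8] the diagonal is [7, 7, 7, 7, 7, 7, 7, 7]. The sorted Laplacian eigenvalues are [0, 8, 8, 8, 8, 8, 8, 8]; the algebraic connectivity is the second entry, 8. The largest eigenvalue, 8, is at most the vertex count 8.

8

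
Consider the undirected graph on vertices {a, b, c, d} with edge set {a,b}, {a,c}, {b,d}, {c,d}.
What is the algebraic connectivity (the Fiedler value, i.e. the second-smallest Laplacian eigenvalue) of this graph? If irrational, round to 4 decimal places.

Reading degrees in the order [a, b, c, d] gives [2, 2, 2, 2]; set D = diag(2, 2, 2, 2) and form L = D - A. The smallest Laplacian eigenvalue is always 0. The next one, lambda_2 = 2, measures how hard the graph is to disconnect: larger values mean better connectivity. By the matrix-tree theorem the graph has (1/4) * product of the nonzero eigenvalues = 4 spanning trees.

2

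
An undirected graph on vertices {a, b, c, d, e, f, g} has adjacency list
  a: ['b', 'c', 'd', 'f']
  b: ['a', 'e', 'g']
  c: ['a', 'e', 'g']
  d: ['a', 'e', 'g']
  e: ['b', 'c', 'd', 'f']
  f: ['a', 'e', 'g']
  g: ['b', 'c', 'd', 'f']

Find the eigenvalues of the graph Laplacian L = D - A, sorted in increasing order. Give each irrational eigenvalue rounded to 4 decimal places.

Reading degrees in the order [a, b, c, d, e, f, g] gives [4, 3, 3, 3, 4, 3, 4]; set D = diag(4, 3, 3, 3, 4, 3, 4) and form L = D - A. Diagonalising L (or applying a numerical eigensolver to the 7x7 matrix) gives the spectrum above. The largest eigenvalue, 7, is at most the vertex count 7. There is one zero in the spectrum, matching the 1 component.

[0, 3, 3, 3, 4, 4, 7]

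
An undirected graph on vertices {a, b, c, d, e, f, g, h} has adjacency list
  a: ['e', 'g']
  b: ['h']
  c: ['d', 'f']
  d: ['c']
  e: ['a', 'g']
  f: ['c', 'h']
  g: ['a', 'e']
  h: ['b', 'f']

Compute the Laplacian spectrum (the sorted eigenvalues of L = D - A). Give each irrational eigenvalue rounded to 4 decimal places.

Each diagonal entry of L is the vertex degree and each off-diagonal entry is -1 where an edge is present, 0 otherwise; in the order [a, b, c, d, e, f, g, h] the diagonal is [2, 1, 2, 1, 2, 2, 2, 2]. L is symmetric positive semidefinite, so every eigenvalue is real and nonnegative. The 2 zero eigenvalues correspond to the 2 connected components. The eigenvalues sum to 14, which equals trace(L) = 2|E|.

[0, 0, 0.3820, 1.3820, 2.6180, 3, 3, 3.6180]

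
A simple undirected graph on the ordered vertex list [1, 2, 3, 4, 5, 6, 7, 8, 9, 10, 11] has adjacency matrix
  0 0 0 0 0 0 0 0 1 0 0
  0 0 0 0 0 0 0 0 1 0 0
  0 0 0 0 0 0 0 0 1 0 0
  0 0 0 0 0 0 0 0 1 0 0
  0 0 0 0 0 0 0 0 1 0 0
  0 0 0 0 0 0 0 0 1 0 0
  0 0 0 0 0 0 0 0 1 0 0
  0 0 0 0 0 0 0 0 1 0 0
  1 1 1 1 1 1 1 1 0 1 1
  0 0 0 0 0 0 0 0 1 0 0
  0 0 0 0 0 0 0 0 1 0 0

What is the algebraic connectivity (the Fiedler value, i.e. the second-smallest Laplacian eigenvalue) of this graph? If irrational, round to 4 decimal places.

Reading degrees in the order [1, 2, 3, 4, 5, 6, 7, 8, 9, 10, 11] gives [1, 1, 1, 1, 1, 1, 1, 1, 10, 1, 1]; set D = diag(1, 1, 1, 1, 1, 1, 1, 1, 10, 1, 1) and form L = D - A. The smallest Laplacian eigenvalue is always 0. The next one, lambda_2 = 1, measures how hard the graph is to disconnect: larger values mean better connectivity.

1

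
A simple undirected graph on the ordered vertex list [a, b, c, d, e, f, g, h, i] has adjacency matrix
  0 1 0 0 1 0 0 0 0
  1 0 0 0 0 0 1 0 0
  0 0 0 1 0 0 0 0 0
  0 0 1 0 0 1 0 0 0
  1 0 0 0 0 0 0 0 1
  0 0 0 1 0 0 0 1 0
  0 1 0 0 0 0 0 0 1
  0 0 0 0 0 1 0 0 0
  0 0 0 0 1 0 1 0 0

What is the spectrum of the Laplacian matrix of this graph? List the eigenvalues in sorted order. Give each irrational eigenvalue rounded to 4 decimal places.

Reading degrees in the order [a, b, c, d, e, f, g, h, i] gives [2, 2, 1, 2, 2, 2, 2, 1, 2]; set D = diag(2, 2, 1, 2, 2, 2, 2, 1, 2) and form L = D - A. The multiplicity of 0 as a Laplacian eigenvalue equals the number of connected components. The 2 zero eigenvalues correspond to the 2 connected components. The eigenvalues sum to 16, which equals trace(L) = 2|E|.

[0, 0, 0.5858, 1.3820, 1.3820, 2, 3.4142, 3.6180, 3.6180]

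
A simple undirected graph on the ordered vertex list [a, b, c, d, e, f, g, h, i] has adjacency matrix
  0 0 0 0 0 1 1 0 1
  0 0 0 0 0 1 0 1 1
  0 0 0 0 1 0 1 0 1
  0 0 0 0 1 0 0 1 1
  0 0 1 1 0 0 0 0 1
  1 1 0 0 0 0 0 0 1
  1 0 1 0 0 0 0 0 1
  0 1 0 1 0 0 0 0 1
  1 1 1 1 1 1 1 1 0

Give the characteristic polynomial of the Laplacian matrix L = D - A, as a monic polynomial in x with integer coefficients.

x^9 - 32x^8 + 428x^7 - 3136x^6 + 13786x^5 - 37232x^4 + 60276x^3 - 53424x^2 + 19845x

Reading degrees in the order [a, b, c, d, e, f, g, h, i] gives [3, 3, 3, 3, 3, 3, 3, 3, 8]; set D = diag(3, 3, 3, 3, 3, 3, 3, 3, 8) and form L = D - A. Computing det(xI - L) by cofactor expansion (or equivalently via sum-over-permutations) gives x^9 - 32x^8 + 428x^7 - 3136x^6 + 13786x^5 - 37232x^4 + 60276x^3 - 53424x^2 + 19845x. The constant term is 0 because L is singular (the all-ones vector lies in its kernel). There is one zero in the spectrum, matching the 1 component.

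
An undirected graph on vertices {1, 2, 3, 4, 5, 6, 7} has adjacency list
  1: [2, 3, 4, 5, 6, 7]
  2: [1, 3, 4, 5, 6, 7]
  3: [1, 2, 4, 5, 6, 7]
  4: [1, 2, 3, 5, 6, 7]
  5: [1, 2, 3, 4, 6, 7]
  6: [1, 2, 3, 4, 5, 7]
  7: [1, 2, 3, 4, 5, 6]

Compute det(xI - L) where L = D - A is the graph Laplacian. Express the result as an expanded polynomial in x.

With the vertex order [1, 2, 3, 4, 5, 6, 7], the degrees are [6, 6, 6, 6, 6, 6, 6], giving D = diag(6, 6, 6, 6, 6, 6, 6) and L = D - A. L has integer entries, so p(x) = det(xI - L) has integer coefficients. Expanding the determinant yields x^7 - 42x^6 + 735x^5 - 6860x^4 + 36015x^3 - 100842x^2 + 117649x. The coefficient of x^6 equals -trace(L) = -42, matching the sum of degrees. The eigenvalues sum to 42, which equals trace(L) = 2|E|.

x^7 - 42x^6 + 735x^5 - 6860x^4 + 36015x^3 - 100842x^2 + 117649x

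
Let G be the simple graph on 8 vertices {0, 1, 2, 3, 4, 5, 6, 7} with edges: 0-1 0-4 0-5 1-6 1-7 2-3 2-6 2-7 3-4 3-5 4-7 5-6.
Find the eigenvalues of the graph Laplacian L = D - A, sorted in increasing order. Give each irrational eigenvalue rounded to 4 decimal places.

[0, 2, 2, 2, 4, 4, 4, 6]

Each diagonal entry of L is the vertex degree and each off-diagonal entry is -1 where an edge is present, 0 otherwise; in the order [0, 1, 2, 3, 4, 5, 6, 7] the diagonal is [3, 3, 3, 3, 3, 3, 3, 3]. L is symmetric positive semidefinite, so every eigenvalue is real and nonnegative. The single zero eigenvalue shows the graph is connected. By the matrix-tree theorem the graph has (1/8) * product of the nonzero eigenvalues = 384 spanning trees.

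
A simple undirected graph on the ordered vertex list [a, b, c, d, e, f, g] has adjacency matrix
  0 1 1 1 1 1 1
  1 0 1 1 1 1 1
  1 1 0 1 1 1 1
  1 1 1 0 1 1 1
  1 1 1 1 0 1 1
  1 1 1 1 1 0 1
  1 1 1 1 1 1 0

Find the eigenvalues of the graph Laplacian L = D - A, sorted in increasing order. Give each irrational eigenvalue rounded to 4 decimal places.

[0, 7, 7, 7, 7, 7, 7]

With the vertex order [a, b, c, d, e, f, g], the degrees are [6, 6, 6, 6, 6, 6, 6], giving D = diag(6, 6, 6, 6, 6, 6, 6) and L = D - A. Diagonalising L (or applying a numerical eigensolver to the 7x7 matrix) gives the spectrum above. The single zero eigenvalue shows the graph is connected.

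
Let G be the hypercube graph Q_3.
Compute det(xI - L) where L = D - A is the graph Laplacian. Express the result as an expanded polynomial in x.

The graph has 8 vertices and degree multiset [3, 3, 3, 3, 3, 3, 3, 3]; D is the diagonal matrix of degrees and L = D - A. L has integer entries, so p(x) = det(xI - L) has integer coefficients. Expanding the determinant yields x^8 - 24x^7 + 240x^6 - 1296x^5 + 4080x^4 - 7488x^3 + 7424x^2 - 3072x. The coefficient of x^7 equals -trace(L) = -24, matching the sum of degrees. By the matrix-tree theorem the graph has (1/8) * product of the nonzero eigenvalues = 384 spanning trees.

x^8 - 24x^7 + 240x^6 - 1296x^5 + 4080x^4 - 7488x^3 + 7424x^2 - 3072x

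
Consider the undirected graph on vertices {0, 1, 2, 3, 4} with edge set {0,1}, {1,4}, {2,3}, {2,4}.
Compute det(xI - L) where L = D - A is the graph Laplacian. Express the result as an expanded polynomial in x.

With the vertex order [0, 1, 2, 3, 4], the degrees are [1, 2, 2, 1, 2], giving D = diag(1, 2, 2, 1, 2) and L = D - A. L has integer entries, so p(x) = det(xI - L) has integer coefficients. Expanding the determinant yields x^5 - 8x^4 + 21x^3 - 20x^2 + 5x. Since p(0) = det(-L) = 0, x divides p(x).

x^5 - 8x^4 + 21x^3 - 20x^2 + 5x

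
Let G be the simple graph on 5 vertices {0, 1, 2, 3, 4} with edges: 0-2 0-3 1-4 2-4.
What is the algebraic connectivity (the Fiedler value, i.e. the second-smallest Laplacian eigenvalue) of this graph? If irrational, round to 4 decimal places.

With the vertex order [0, 1, 2, 3, 4], the degrees are [2, 1, 2, 1, 2], giving D = diag(2, 1, 2, 1, 2) and L = D - A. Computing the eigenvalues of L and sorting gives [0, 0.3820, 1.3820, 2.6180, 3.6180]. The Fiedler value lambda_2 = 0.3820 is strictly positive, so the graph is connected. There is one zero in the spectrum, matching the 1 component. The largest eigenvalue, 3.6180, is at most the vertex count 5.

0.3820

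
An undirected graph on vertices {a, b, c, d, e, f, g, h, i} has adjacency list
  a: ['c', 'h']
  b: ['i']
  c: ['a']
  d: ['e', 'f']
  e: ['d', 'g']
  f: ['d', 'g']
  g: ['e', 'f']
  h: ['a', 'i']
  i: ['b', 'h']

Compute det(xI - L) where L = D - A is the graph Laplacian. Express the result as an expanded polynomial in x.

x^9 - 16x^8 + 105x^7 - 364x^6 + 713x^5 - 776x^4 + 420x^3 - 80x^2

Each diagonal entry of L is the vertex degree and each off-diagonal entry is -1 where an edge is present, 0 otherwise; in the order [a, b, c, d, e, f, g, h, i] the diagonal is [2, 1, 1, 2, 2, 2, 2, 2, 2]. L has integer entries, so p(x) = det(xI - L) has integer coefficients. Expanding the determinant yields x^9 - 16x^8 + 105x^7 - 364x^6 + 713x^5 - 776x^4 + 420x^3 - 80x^2. The coefficient of x^8 equals -trace(L) = -16, matching the sum of degrees. There are 2 zeros in the spectrum, matching the 2 components.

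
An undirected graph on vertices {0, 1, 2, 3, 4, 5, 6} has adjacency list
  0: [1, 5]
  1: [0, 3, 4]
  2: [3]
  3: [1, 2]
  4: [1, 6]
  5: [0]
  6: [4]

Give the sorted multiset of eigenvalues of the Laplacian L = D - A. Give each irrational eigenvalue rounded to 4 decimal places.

Each diagonal entry of L is the vertex degree and each off-diagonal entry is -1 where an edge is present, 0 otherwise; in the order [0, 1, 2, 3, 4, 5, 6] the diagonal is [2, 3, 1, 2, 2, 1, 1]. Diagonalising L (or applying a numerical eigensolver to the 7x7 matrix) gives the spectrum above. The single zero eigenvalue shows the graph is connected. There is one zero in the spectrum, matching the 1 component.

[0, 0.3820, 0.3820, 1.5858, 2.6180, 2.6180, 4.4142]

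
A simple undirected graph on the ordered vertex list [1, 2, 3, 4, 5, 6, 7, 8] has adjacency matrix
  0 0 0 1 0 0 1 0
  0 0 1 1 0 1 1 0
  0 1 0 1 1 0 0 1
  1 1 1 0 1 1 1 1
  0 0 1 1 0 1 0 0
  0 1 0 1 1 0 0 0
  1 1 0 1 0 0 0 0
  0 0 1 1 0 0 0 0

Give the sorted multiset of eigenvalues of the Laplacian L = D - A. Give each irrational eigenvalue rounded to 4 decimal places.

[0, 1.3820, 1.8851, 3, 3.6180, 4.2541, 5.8608, 8]

Each diagonal entry of L is the vertex degree and each off-diagonal entry is -1 where an edge is present, 0 otherwise; in the order [1, 2, 3, 4, 5, 6, 7, 8] the diagonal is [2, 4, 4, 7, 3, 3, 3, 2]. The multiplicity of 0 as a Laplacian eigenvalue equals the number of connected components. The single zero eigenvalue shows the graph is connected.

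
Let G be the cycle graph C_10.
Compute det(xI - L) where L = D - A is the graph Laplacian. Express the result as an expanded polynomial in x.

The graph has 10 vertices and degree multiset [2, 2, 2, 2, 2, 2, 2, 2, 2, 2]; D is the diagonal matrix of degrees and L = D - A. L has integer entries, so p(x) = det(xI - L) has integer coefficients. Expanding the determinant yields x^10 - 20x^9 + 170x^8 - 800x^7 + 2275x^6 - 4004x^5 + 4290x^4 - 2640x^3 + 825x^2 - 100x. The constant term is 0 because L is singular (the all-ones vector lies in its kernel). There is one zero in the spectrum, matching the 1 component.

x^10 - 20x^9 + 170x^8 - 800x^7 + 2275x^6 - 4004x^5 + 4290x^4 - 2640x^3 + 825x^2 - 100x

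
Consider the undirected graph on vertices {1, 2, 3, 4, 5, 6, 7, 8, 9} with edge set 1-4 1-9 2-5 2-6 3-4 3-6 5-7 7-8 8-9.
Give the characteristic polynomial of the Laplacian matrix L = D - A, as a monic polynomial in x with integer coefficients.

Each diagonal entry of L is the vertex degree and each off-diagonal entry is -1 where an edge is present, 0 otherwise; in the order [1, 2, 3, 4, 5, 6, 7, 8, 9] the diagonal is [2, 2, 2, 2, 2, 2, 2, 2, 2]. Computing det(xI - L) by cofactor expansion (or equivalently via sum-over-permutations) gives x^9 - 18x^8 + 135x^7 - 546x^6 + 1287x^5 - 1782x^4 + 1386x^3 - 540x^2 + 81x. Since p(0) = det(-L) = 0, x divides p(x). The eigenvalues sum to 18, which equals trace(L) = 2|E|. The largest eigenvalue, 3.8794, is at most the vertex count 9.

x^9 - 18x^8 + 135x^7 - 546x^6 + 1287x^5 - 1782x^4 + 1386x^3 - 540x^2 + 81x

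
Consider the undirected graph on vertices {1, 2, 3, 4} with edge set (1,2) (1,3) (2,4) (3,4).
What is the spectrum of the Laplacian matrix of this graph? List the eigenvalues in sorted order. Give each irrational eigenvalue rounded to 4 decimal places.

Reading degrees in the order [1, 2, 3, 4] gives [2, 2, 2, 2]; set D = diag(2, 2, 2, 2) and form L = D - A. Diagonalising L (or applying a numerical eigensolver to the 4x4 matrix) gives the spectrum above.

[0, 2, 2, 4]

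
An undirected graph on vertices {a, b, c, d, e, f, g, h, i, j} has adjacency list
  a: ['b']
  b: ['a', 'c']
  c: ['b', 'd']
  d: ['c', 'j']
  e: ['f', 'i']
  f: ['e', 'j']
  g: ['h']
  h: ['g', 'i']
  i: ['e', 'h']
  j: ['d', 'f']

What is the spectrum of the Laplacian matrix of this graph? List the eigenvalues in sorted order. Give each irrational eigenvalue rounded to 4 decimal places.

[0, 0.0979, 0.3820, 0.8244, 1.3820, 2, 2.6180, 3.1756, 3.6180, 3.9021]

With the vertex order [a, b, c, d, e, f, g, h, i, j], the degrees are [1, 2, 2, 2, 2, 2, 1, 2, 2, 2], giving D = diag(1, 2, 2, 2, 2, 2, 1, 2, 2, 2) and L = D - A. L is symmetric positive semidefinite, so every eigenvalue is real and nonnegative.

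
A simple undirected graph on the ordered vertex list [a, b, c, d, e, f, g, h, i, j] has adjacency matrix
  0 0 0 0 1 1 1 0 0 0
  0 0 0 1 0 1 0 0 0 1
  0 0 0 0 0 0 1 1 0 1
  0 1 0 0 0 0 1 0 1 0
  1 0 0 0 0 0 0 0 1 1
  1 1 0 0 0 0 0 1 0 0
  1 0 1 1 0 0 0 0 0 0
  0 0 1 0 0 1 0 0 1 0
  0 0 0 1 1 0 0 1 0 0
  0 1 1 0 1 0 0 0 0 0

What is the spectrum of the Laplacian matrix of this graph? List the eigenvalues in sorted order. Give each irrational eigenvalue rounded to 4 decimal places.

[0, 2, 2, 2, 2, 2, 5, 5, 5, 5]

With the vertex order [a, b, c, d, e, f, g, h, i, j], the degrees are [3, 3, 3, 3, 3, 3, 3, 3, 3, 3], giving D = diag(3, 3, 3, 3, 3, 3, 3, 3, 3, 3) and L = D - A. Since every row of L sums to 0, the all-ones vector is in the kernel and 0 is an eigenvalue.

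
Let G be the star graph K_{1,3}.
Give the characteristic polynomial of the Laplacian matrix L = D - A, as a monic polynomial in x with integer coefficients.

x^4 - 6x^3 + 9x^2 - 4x

The graph has 4 vertices and degree multiset [3, 1, 1, 1]; D is the diagonal matrix of degrees and L = D - A. Computing det(xI - L) by cofactor expansion (or equivalently via sum-over-permutations) gives x^4 - 6x^3 + 9x^2 - 4x. The coefficient of x^3 equals -trace(L) = -6, matching the sum of degrees. There is one zero in the spectrum, matching the 1 component.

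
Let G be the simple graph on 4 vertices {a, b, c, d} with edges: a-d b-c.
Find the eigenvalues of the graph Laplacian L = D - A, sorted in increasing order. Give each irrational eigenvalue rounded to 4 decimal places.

Reading degrees in the order [a, b, c, d] gives [1, 1, 1, 1]; set D = diag(1, 1, 1, 1) and form L = D - A. L is symmetric positive semidefinite, so every eigenvalue is real and nonnegative. The 2 zero eigenvalues correspond to the 2 connected components. The eigenvalues sum to 4, which equals trace(L) = 2|E|.

[0, 0, 2, 2]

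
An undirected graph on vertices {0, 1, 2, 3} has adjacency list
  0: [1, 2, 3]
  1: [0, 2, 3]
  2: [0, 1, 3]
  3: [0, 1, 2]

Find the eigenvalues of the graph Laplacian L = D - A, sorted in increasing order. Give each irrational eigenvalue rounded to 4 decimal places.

[0, 4, 4, 4]

With the vertex order [0, 1, 2, 3], the degrees are [3, 3, 3, 3], giving D = diag(3, 3, 3, 3) and L = D - A. L is symmetric positive semidefinite, so every eigenvalue is real and nonnegative.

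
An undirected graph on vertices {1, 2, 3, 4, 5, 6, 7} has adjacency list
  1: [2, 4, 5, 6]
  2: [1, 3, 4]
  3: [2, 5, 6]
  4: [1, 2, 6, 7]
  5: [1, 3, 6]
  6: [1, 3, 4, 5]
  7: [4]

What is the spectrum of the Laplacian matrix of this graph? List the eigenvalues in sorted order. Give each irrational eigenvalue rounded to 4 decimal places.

[0, 0.8482, 2.5858, 3.1374, 4.2031, 5.4142, 5.8113]

Reading degrees in the order [1, 2, 3, 4, 5, 6, 7] gives [4, 3, 3, 4, 3, 4, 1]; set D = diag(4, 3, 3, 4, 3, 4, 1) and form L = D - A. The multiplicity of 0 as a Laplacian eigenvalue equals the number of connected components. The largest eigenvalue, 5.8113, is at most the vertex count 7. The eigenvalues sum to 22, which equals trace(L) = 2|E|.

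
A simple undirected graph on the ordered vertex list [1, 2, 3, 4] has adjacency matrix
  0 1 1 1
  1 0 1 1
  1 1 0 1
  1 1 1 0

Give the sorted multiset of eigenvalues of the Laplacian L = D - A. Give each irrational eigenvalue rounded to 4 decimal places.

Each diagonal entry of L is the vertex degree and each off-diagonal entry is -1 where an edge is present, 0 otherwise; in the order [1, 2, 3, 4] the diagonal is [3, 3, 3, 3]. L is symmetric positive semidefinite, so every eigenvalue is real and nonnegative. By the matrix-tree theorem the graph has (1/4) * product of the nonzero eigenvalues = 16 spanning trees. The largest eigenvalue, 4, is at most the vertex count 4.

[0, 4, 4, 4]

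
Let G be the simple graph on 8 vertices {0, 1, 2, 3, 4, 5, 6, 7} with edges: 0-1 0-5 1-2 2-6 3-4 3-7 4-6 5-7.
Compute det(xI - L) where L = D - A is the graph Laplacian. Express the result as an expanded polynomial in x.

x^8 - 16x^7 + 104x^6 - 352x^5 + 660x^4 - 672x^3 + 336x^2 - 64x

Reading degrees in the order [0, 1, 2, 3, 4, 5, 6, 7] gives [2, 2, 2, 2, 2, 2, 2, 2]; set D = diag(2, 2, 2, 2, 2, 2, 2, 2) and form L = D - A. Computing det(xI - L) by cofactor expansion (or equivalently via sum-over-permutations) gives x^8 - 16x^7 + 104x^6 - 352x^5 + 660x^4 - 672x^3 + 336x^2 - 64x. The constant term is 0 because L is singular (the all-ones vector lies in its kernel). There is one zero in the spectrum, matching the 1 component. The largest eigenvalue, 4, is at most the vertex count 8.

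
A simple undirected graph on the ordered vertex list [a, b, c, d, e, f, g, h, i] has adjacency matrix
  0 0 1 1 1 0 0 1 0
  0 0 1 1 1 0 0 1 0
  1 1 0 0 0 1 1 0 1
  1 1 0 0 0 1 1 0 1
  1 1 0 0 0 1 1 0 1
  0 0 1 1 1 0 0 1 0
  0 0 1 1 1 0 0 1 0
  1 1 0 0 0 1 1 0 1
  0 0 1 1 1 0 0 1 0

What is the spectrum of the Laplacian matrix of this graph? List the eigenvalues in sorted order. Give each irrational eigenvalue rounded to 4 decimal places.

[0, 4, 4, 4, 4, 5, 5, 5, 9]

Reading degrees in the order [a, b, c, d, e, f, g, h, i] gives [4, 4, 5, 5, 5, 4, 4, 5, 4]; set D = diag(4, 4, 5, 5, 5, 4, 4, 5, 4) and form L = D - A. The multiplicity of 0 as a Laplacian eigenvalue equals the number of connected components. The largest eigenvalue, 9, is at most the vertex count 9.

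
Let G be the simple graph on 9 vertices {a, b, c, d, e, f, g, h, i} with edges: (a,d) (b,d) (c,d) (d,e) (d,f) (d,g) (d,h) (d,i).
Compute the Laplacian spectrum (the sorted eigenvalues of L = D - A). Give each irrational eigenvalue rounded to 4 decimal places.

[0, 1, 1, 1, 1, 1, 1, 1, 9]

Reading degrees in the order [a, b, c, d, e, f, g, h, i] gives [1, 1, 1, 8, 1, 1, 1, 1, 1]; set D = diag(1, 1, 1, 8, 1, 1, 1, 1, 1) and form L = D - A. Diagonalising L (or applying a numerical eigensolver to the 9x9 matrix) gives the spectrum above. There is one zero in the spectrum, matching the 1 component. The eigenvalues sum to 16, which equals trace(L) = 2|E|.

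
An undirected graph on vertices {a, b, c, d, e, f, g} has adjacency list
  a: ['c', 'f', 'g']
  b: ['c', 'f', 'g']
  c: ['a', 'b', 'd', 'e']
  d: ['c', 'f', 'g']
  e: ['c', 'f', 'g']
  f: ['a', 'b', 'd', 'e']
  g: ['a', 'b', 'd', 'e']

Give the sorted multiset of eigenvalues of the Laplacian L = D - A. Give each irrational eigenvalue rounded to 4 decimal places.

Each diagonal entry of L is the vertex degree and each off-diagonal entry is -1 where an edge is present, 0 otherwise; in the order [a, b, c, d, e, f, g] the diagonal is [3, 3, 4, 3, 3, 4, 4]. Diagonalising L (or applying a numerical eigensolver to the 7x7 matrix) gives the spectrum above.

[0, 3, 3, 3, 4, 4, 7]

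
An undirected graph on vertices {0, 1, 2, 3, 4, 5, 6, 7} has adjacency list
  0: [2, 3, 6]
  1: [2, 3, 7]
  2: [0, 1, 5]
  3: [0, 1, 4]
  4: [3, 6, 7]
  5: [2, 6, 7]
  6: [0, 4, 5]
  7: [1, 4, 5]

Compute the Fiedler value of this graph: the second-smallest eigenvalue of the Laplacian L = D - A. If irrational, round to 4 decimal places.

2

Each diagonal entry of L is the vertex degree and each off-diagonal entry is -1 where an edge is present, 0 otherwise; in the order [0, 1, 2, 3, 4, 5, 6, 7] the diagonal is [3, 3, 3, 3, 3, 3, 3, 3]. Computing the eigenvalues of L and sorting gives [0, 2, 2, 2, 4, 4, 4, 6]. The Fiedler value lambda_2 = 2 is strictly positive, so the graph is connected. There is one zero in the spectrum, matching the 1 component.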